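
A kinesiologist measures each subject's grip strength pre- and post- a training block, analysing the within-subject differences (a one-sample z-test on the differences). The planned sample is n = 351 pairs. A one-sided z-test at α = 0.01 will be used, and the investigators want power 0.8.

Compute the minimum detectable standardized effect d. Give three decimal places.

d ≈ 0.169

Need Φ(δ − 2.326) = 0.8, so δ = 2.326 + 0.842 = 3.168.
δ = d·√n ⇒ d = δ/√n = 3.168/√351 = 0.1691.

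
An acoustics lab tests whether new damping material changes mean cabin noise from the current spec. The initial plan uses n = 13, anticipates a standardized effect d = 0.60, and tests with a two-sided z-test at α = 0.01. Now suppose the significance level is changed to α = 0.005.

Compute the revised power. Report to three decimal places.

δ = d·√n = 0.60 × √13 = 2.1633 (unchanged). New critical value: z_{0.0025} = 2.807.
Revised power = Φ(δ − 2.807) + Φ(−δ − 2.807) = Φ(-0.644) + Φ(-4.970) = 0.2599 + 0.0000 = 0.2599.

Power ≈ 0.260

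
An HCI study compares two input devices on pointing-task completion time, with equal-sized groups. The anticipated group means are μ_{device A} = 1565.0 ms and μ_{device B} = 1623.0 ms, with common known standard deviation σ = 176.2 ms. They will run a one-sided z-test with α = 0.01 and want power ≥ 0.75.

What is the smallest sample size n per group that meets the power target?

n = 167 per group

Standardized effect: d = |μ_{device A} − μ_{device B}| / σ = |1565.0 − 1623.0| / 176.2 = 0.3292
Set Φ(δ − 2.326) = 0.75; then δ − 2.326 = Φ⁻¹(0.75) = 0.674, giving δ = 3.001.
δ = d·√(n/2) ⇒ n = 2(δ/d)² = 2 × (3.001 / 0.3292)² = 166.22.
Round up to the next whole unit.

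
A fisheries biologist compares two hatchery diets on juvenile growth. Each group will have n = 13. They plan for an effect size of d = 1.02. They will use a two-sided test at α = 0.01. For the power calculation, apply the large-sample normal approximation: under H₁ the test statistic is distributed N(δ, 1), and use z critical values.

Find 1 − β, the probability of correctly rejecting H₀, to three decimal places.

Power ≈ 0.510

Noncentrality parameter: δ = d·√(n/2) = 1.02 × √(13/2) = 2.6005
Two-sided α = 0.01 → critical value z_{0.005} = 2.576.
Power = Φ(δ − 2.576) + Φ(−δ − 2.576) = Φ(0.025) + Φ(-5.176) = 0.5098 + 0.0000 = 0.5098.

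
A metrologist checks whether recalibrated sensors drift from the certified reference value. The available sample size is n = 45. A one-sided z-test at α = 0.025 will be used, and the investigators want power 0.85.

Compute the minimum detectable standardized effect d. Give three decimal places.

d ≈ 0.447

Required noncentrality: δ = z_{0.025} + z_{0.15} = 1.960 + 1.036 = 2.996.
δ = d·√n ⇒ d = δ/√n = 2.996/√45 = 0.4467.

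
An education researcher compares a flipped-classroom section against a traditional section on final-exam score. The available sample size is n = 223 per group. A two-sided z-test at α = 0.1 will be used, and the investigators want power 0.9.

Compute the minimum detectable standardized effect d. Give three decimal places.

Required noncentrality: δ = z_{0.05} + z_{0.10} = 1.645 + 1.282 = 2.926.
(Lower-tail contribution to power is negligible for δ > 0.)
δ = d·√(n/2) ⇒ d = δ/√(n/2) = 2.926/√(223/2) = 0.2771.

d ≈ 0.277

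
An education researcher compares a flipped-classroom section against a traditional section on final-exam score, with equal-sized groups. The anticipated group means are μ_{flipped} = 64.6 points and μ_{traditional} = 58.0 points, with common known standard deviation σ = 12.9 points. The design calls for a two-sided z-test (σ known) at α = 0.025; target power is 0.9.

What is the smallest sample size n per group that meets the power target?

n = 95 per group

Standardized effect: d = |μ_{flipped} − μ_{traditional}| / σ = |64.6 − 58.0| / 12.9 = 0.5116
For power 0.9 need Φ(δ − z_{0.0125}) = 0.9, so δ = z_{0.0125} + z_{0.10} = 2.241 + 1.282 = 3.523.
(Ignoring the negligible lower-tail rejection probability gives the usual closed-form inversion.)
δ = d·√(n/2) ⇒ n = 2(δ/d)² = 2 × (3.523 / 0.5116)² = 94.83.
Round up to the next whole unit.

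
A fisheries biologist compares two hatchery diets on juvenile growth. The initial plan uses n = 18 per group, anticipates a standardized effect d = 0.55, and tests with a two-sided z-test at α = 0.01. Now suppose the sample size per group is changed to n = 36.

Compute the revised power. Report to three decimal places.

Power ≈ 0.404

With n = 36 per group: δ = d·√(n/2) = 0.55 × √(36/2) = 2.3335. Critical value z_{0.005} = 2.576.
Revised power = Φ(δ − 2.576) + Φ(−δ − 2.576) = Φ(-0.242) + Φ(-4.909) = 0.4042 + 0.0000 = 0.4042.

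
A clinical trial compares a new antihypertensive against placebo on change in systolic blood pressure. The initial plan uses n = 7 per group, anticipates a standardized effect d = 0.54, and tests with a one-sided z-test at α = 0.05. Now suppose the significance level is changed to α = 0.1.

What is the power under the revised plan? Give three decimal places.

δ = d·√(n/2) = 0.54 × √(7/2) = 1.0102 (unchanged). New critical value: z_{0.1} = 1.282.
Revised power = P(Z > 1.282 − δ) = Φ(-0.271) = 0.3931.

Power ≈ 0.393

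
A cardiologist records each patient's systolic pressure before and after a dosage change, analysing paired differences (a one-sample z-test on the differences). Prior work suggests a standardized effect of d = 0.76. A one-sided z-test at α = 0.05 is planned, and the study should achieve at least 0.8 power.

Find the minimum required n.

n = 11

For power 0.8 need Φ(δ − z_{0.05}) = 0.8, so δ = z_{0.05} + z_{0.20} = 1.645 + 0.842 = 2.486.
δ = d·√n ⇒ n = (δ/d)² = (2.486 / 0.76)² = 10.70.
Rounding up, n = 11.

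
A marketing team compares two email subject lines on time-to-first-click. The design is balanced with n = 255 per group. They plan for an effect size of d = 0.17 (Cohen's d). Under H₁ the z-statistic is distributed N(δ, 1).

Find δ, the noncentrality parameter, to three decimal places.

δ ≈ 1.920

The noncentrality parameter scales effect size by the design's sample-size factor: δ = d·√(n/2) = 0.17 × √(255/2) = 1.9196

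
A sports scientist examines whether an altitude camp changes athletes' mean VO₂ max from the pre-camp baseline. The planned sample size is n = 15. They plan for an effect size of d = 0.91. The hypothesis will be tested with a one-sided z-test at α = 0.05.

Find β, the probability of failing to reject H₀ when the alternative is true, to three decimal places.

Noncentrality parameter: δ = d·√n = 0.91 × √15 = 3.5244
One-sided α = 0.05 → critical value z_{0.05} = 1.645.
Power = P(Z > 1.645 − δ) = Φ(1.880) = 0.9699.
Type II error: β = 1 − power = 1 − 0.9699 = 0.0301.

β ≈ 0.030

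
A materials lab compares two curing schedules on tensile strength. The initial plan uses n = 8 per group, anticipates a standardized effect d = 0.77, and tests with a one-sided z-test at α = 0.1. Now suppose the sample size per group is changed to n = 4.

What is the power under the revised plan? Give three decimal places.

Power ≈ 0.424

With n = 4 per group: δ = d·√(n/2) = 0.77 × √(4/2) = 1.0889. Critical value z_{0.1} = 1.282.
Revised power = P(Z > 1.282 − δ) = Φ(-0.193) = 0.4236.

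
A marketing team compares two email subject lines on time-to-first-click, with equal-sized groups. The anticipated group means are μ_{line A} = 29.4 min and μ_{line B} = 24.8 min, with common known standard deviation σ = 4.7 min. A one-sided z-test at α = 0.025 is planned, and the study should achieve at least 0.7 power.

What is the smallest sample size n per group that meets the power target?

Standardized effect: d = |μ_{line A} − μ_{line B}| / σ = |29.4 − 24.8| / 4.7 = 0.9787
For power 0.7 need Φ(δ − z_{0.025}) = 0.7, so δ = z_{0.025} + z_{0.30} = 1.960 + 0.524 = 2.484.
δ = d·√(n/2) ⇒ n = 2(δ/d)² = 2 × (2.484 / 0.9787)² = 12.89.
Rounding up, n = 13 per group.

n = 13 per group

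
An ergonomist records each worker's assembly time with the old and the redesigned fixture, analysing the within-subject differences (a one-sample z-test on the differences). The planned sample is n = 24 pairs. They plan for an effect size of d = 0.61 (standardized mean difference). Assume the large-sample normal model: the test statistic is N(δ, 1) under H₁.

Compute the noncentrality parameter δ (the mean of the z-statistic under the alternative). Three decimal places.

δ = d·√n = 0.61 × √24 = 2.9884

δ ≈ 2.988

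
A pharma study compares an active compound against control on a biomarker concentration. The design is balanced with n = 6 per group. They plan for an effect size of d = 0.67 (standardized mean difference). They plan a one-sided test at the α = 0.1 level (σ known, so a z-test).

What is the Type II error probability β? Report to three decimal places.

β ≈ 0.548

Noncentrality parameter: δ = d·√(n/2) = 0.67 × √(6/2) = 1.1605
One-sided α = 0.1 → critical value z_{0.1} = 1.282.
Power = P(Z > 1.282 − δ) = Φ(-0.121) = 0.4518.
Type II error: β = 1 − power = 1 − 0.4518 = 0.5482.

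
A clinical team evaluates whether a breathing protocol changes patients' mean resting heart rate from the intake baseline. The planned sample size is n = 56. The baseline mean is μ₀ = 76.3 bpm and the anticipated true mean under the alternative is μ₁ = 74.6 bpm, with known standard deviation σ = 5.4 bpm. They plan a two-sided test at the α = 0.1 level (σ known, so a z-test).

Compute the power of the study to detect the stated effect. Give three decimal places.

Standardized effect: d = |μ₁ − μ₀| / σ = |74.6 − 76.3| / 5.4 = 0.3148
Noncentrality parameter: λ = d·√n = 0.3148 × √56 = 2.3559
Two-sided α = 0.1 → critical value z_{0.05} = 1.645.
Power = Φ(λ − 1.645) + Φ(−λ − 1.645) = Φ(0.711) + Φ(-4.001) = 0.7615 + 0.0000 = 0.7615.

Power ≈ 0.761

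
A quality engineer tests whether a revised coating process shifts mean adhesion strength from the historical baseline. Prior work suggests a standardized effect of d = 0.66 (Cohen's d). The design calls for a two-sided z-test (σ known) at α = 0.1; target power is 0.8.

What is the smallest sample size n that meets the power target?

n = 15

For power 0.8 need Φ(δ − z_{0.05}) = 0.8, so δ = z_{0.05} + z_{0.20} = 1.645 + 0.842 = 2.486.
(Ignoring the negligible lower-tail rejection probability gives the usual closed-form inversion.)
δ = d·√n ⇒ n = (δ/d)² = (2.486 / 0.66)² = 14.19.
Round up to the next whole unit.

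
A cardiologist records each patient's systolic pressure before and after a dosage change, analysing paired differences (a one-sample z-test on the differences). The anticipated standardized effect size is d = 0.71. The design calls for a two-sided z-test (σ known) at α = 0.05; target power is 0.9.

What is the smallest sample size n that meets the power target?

n = 21

For power 0.9 need Φ(δ − z_{0.025}) = 0.9, so δ = z_{0.025} + z_{0.10} = 1.960 + 1.282 = 3.242.
(The Φ(−δ − z_{α/2}) term is vanishingly small for δ > 0 and is dropped in the standard sample-size formula.)
δ = d·√n ⇒ n = (δ/d)² = (3.242 / 0.71)² = 20.84.
Round up to the next whole unit.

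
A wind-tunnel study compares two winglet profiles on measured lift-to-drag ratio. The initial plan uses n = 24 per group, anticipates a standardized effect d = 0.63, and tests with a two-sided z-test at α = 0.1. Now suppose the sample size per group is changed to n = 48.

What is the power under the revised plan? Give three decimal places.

With n = 48 per group: δ = d·√(n/2) = 0.63 × √(48/2) = 3.0864. Critical value z_{0.05} = 1.645.
Revised power = Φ(δ − 1.645) + Φ(−δ − 1.645) = Φ(1.442) + Φ(-4.731) = 0.9253 + 0.0000 = 0.9253.

Power ≈ 0.925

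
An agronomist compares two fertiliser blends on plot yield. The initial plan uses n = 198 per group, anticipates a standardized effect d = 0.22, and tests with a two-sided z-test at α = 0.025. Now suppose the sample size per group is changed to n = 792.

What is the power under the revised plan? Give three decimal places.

Power ≈ 0.984

With n = 792 per group: δ = d·√(n/2) = 0.22 × √(792/2) = 4.3779. Critical value z_{0.0125} = 2.241.
Revised power = Φ(δ − 2.241) + Φ(−δ − 2.241) = Φ(2.137) + Φ(-6.619) = 0.9837 + 0.0000 = 0.9837.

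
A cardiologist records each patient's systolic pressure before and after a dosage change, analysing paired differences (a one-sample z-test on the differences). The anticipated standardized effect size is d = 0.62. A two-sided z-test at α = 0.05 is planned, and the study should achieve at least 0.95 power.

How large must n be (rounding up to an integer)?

n = 34

For power 0.95 need Φ(δ − z_{0.025}) = 0.95, so δ = z_{0.025} + z_{0.05} = 1.960 + 1.645 = 3.605.
(For δ > 0 the lower-tail rejection region contributes negligibly to power, so the one-term inversion is standard.)
δ = d·√n ⇒ n = (δ/d)² = (3.605 / 0.62)² = 33.81.
Rounding up, n = 34.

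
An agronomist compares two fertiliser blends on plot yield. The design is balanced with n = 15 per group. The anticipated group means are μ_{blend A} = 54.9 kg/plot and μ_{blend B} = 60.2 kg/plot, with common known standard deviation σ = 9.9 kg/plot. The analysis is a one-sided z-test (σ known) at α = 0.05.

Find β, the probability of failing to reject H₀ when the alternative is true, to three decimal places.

Standardized effect: d = |μ_{blend A} − μ_{blend B}| / σ = |54.9 − 60.2| / 9.9 = 0.5354
Noncentrality parameter: δ = d·√(n/2) = 0.5354 × √(15/2) = 1.4661
One-sided α = 0.05 → critical value z_{0.05} = 1.645.
Power = Φ(δ − 1.645) = Φ(-0.179) = 0.4291.
Type II error: β = 1 − power = 1 − 0.4291 = 0.5709.

β ≈ 0.571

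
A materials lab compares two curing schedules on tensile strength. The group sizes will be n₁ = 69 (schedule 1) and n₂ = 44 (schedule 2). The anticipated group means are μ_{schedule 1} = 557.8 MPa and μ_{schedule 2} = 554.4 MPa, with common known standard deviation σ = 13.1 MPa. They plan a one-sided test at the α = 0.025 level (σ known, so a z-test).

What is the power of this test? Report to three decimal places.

Standardized effect: d = |μ_{schedule 1} − μ_{schedule 2}| / σ = |557.8 − 554.4| / 13.1 = 0.2595
Noncentrality parameter: δ = d / √(1/n₁ + 1/n₂) = 0.2595 / √(1/69 + 1/44) = 1.3453
Critical value for a one-sided test at α = 0.025: z_α = 1.960.
Power = P(Z > 1.960 − δ) = Φ(-0.615) = 0.2694.

Power ≈ 0.269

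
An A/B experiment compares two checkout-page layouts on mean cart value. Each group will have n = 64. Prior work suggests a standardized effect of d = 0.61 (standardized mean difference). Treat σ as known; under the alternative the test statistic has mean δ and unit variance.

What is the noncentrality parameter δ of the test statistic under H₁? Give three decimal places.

δ ≈ 3.451

δ = d·√(n/2) = 0.61 × √(64/2) = 3.4507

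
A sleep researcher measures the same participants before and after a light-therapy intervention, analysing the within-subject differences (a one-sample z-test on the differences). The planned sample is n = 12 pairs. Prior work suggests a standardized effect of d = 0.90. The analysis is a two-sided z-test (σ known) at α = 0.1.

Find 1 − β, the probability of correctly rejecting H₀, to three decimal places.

Power ≈ 0.930

Noncentrality parameter: δ = d·√n = 0.90 × √12 = 3.1177
Critical value for a two-sided test at α = 0.1: z_{α/2} = 1.645.
Power = Φ(δ − 1.645) + Φ(−δ − 1.645) = Φ(1.473) + Φ(-4.763) = 0.9296 + 0.0000 = 0.9296.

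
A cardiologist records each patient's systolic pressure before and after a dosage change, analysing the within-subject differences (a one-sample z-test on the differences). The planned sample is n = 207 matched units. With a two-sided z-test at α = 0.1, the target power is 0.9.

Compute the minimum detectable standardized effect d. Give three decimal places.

d ≈ 0.203

Need Φ(δ − 1.645) = 0.9, so δ = 1.645 + 1.282 = 2.926.
(The second rejection-region term Φ(−δ − z_{α/2}) is negligible and dropped.)
δ = d·√n ⇒ d = δ/√n = 2.926/√207 = 0.2034.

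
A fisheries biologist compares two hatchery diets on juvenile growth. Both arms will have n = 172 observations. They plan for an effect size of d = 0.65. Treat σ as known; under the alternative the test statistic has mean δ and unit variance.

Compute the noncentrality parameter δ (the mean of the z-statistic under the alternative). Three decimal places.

δ ≈ 6.028

δ = d·√(n/2) = 0.65 × √(172/2) = 6.0279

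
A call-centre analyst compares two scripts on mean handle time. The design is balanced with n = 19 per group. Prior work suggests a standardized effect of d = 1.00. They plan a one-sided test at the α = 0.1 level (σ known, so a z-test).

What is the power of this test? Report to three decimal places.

Noncentrality parameter: δ = d·√(n/2) = 1.00 × √(19/2) = 3.0822
Critical value for a one-sided test at α = 0.1: z_α = 1.282.
Power = P(Z > 1.282 − δ) = Φ(1.801) = 0.9641.

Power ≈ 0.964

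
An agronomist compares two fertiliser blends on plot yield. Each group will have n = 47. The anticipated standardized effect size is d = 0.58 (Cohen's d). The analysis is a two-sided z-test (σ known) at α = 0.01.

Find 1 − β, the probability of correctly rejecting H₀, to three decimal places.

Noncentrality parameter: δ = d·√(n/2) = 0.58 × √(47/2) = 2.8117
Critical value for a two-sided test at α = 0.01: z_{α/2} = 2.576.
Power = Φ(δ − 2.576) + Φ(−δ − 2.576) = Φ(0.236) + Φ(-5.387) = 0.5932 + 0.0000 = 0.5932.

Power ≈ 0.593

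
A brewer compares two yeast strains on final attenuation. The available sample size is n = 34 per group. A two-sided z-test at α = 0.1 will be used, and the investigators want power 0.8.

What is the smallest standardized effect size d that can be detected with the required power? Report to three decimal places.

d ≈ 0.603

Required noncentrality: δ = z_{0.05} + z_{0.20} = 1.645 + 0.842 = 2.486.
(Lower-tail contribution to power is negligible for δ > 0.)
δ = d·√(n/2) ⇒ d = δ/√(n/2) = 2.486/√(34/2) = 0.6031.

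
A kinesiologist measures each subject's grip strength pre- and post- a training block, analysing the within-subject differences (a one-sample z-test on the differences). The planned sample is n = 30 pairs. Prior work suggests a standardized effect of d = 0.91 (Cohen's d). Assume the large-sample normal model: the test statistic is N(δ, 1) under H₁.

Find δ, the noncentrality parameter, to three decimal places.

δ ≈ 4.984

The noncentrality parameter scales effect size by the design's sample-size factor: δ = d·√n = 0.91 × √30 = 4.9843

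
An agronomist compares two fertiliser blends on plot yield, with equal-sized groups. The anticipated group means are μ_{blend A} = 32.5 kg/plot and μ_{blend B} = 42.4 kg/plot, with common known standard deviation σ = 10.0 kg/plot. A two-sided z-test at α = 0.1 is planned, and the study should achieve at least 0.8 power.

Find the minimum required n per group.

Standardized effect: d = |μ_{blend A} − μ_{blend B}| / σ = |32.5 − 42.4| / 10.0 = 0.9900
For power 0.8 need Φ(δ − z_{0.05}) = 0.8, so δ = z_{0.05} + z_{0.20} = 1.645 + 0.842 = 2.486.
(For δ > 0 the lower-tail rejection region contributes negligibly to power, so the one-term inversion is standard.)
δ = d·√(n/2) ⇒ n = 2(δ/d)² = 2 × (2.486 / 0.9900)² = 12.62.
Round up to the next whole unit.

n = 13 per group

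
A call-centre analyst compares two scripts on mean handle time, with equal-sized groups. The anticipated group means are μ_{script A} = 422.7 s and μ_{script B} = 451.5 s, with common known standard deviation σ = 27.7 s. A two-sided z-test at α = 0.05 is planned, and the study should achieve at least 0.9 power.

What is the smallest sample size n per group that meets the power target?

Standardized effect: d = |μ_{script A} − μ_{script B}| / σ = |422.7 − 451.5| / 27.7 = 1.0397
For power 0.9 need Φ(δ − z_{0.025}) = 0.9, so δ = z_{0.025} + z_{0.10} = 1.960 + 1.282 = 3.242.
(For δ > 0 the lower-tail rejection region contributes negligibly to power, so the one-term inversion is standard.)
δ = d·√(n/2) ⇒ n = 2(δ/d)² = 2 × (3.242 / 1.0397)² = 19.44.
Round up to the next whole unit.

n = 20 per group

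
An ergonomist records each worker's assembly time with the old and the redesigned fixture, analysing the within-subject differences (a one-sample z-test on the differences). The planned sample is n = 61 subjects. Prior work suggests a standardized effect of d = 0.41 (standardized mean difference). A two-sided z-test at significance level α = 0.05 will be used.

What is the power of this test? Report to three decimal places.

Noncentrality parameter: δ = d·√n = 0.41 × √61 = 3.2022
Two-sided α = 0.05 → critical value z_{0.025} = 1.960.
Power = Φ(δ − 1.960) + Φ(−δ − 1.960) = Φ(1.242) + Φ(-5.162) = 0.8929 + 0.0000 = 0.8929.

Power ≈ 0.893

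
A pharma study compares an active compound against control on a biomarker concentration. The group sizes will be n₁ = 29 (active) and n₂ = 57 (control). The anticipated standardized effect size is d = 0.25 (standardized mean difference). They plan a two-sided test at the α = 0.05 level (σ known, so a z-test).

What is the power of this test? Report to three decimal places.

Power ≈ 0.195

Noncentrality parameter: δ = d / √(1/n₁ + 1/n₂) = 0.25 / √(1/29 + 1/57) = 1.0960
Two-sided α = 0.05 → critical value z_{0.025} = 1.960.
Power = Φ(δ − 1.960) + Φ(−δ − 1.960) = Φ(-0.864) + Φ(-3.056) = 0.1938 + 0.0011 = 0.1949.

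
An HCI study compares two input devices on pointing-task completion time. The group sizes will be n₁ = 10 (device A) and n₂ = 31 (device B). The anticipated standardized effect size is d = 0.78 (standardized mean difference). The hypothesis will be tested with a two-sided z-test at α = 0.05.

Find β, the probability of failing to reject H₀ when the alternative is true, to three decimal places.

Noncentrality parameter: δ = d / √(1/n₁ + 1/n₂) = 0.78 / √(1/10 + 1/31) = 2.1448
Critical value for a two-sided test at α = 0.05: z_{α/2} = 1.960.
Power = Φ(δ − 1.960) + Φ(−δ − 1.960) = Φ(0.185) + Φ(-4.105) = 0.5733 + 0.0000 = 0.5733.
Type II error: β = 1 − power = 1 − 0.5733 = 0.4267.

β ≈ 0.427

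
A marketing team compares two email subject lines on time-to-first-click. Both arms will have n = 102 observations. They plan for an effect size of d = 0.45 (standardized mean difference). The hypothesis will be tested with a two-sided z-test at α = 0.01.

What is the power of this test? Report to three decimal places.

Noncentrality parameter: δ = d·√(n/2) = 0.45 × √(102/2) = 3.2136
Critical value for a two-sided test at α = 0.01: z_{α/2} = 2.576.
Power = Φ(δ − 2.576) + Φ(−δ − 2.576) = Φ(0.638) + Φ(-5.789) = 0.7382 + 0.0000 = 0.7382.

Power ≈ 0.738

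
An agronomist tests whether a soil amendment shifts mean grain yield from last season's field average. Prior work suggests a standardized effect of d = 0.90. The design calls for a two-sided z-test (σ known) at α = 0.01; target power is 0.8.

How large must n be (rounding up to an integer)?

For power 0.8 need Φ(δ − z_{0.005}) = 0.8, so δ = z_{0.005} + z_{0.20} = 2.576 + 0.842 = 3.417.
(The Φ(−δ − z_{α/2}) term is vanishingly small for δ > 0 and is dropped in the standard sample-size formula.)
δ = d·√n ⇒ n = (δ/d)² = (3.417 / 0.90)² = 14.42.
Rounding up, n = 15.

n = 15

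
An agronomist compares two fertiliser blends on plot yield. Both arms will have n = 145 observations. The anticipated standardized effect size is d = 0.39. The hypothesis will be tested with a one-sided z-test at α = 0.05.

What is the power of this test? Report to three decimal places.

Noncentrality parameter: δ = d·√(n/2) = 0.39 × √(145/2) = 3.3207
One-sided α = 0.05 → critical value z_{0.05} = 1.645.
Power = P(Z > 1.645 − δ) = Φ(1.676) = 0.9531.

Power ≈ 0.953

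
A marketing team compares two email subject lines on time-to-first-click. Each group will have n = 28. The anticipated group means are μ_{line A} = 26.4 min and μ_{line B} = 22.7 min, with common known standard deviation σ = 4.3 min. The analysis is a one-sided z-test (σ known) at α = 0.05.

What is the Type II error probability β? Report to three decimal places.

Standardized effect: d = |μ_{line A} − μ_{line B}| / σ = |26.4 − 22.7| / 4.3 = 0.8605
Noncentrality parameter: δ = d·√(n/2) = 0.8605 × √(28/2) = 3.2196
Critical value for a one-sided test at α = 0.05: z_α = 1.645.
Power = Φ(δ − 1.645) = Φ(1.575) = 0.9423.
Type II error: β = 1 − power = 1 − 0.9423 = 0.0577.

β ≈ 0.058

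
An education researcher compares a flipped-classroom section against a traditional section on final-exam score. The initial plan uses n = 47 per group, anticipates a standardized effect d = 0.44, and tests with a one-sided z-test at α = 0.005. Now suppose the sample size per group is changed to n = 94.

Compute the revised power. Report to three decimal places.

Power ≈ 0.670

With n = 94 per group: δ = d·√(n/2) = 0.44 × √(94/2) = 3.0165. Critical value z_{0.005} = 2.576.
Revised power = Φ(δ − 2.576) = Φ(0.441) = 0.6703.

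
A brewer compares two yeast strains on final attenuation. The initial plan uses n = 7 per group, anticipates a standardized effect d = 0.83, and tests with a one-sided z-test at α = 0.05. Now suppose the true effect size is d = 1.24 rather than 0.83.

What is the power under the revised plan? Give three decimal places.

Power ≈ 0.750

With d = 1.24: δ = d·√(n/2) = 1.24 × √(7/2) = 2.3198. Critical value z_{0.05} = 1.645.
Revised power = Φ(δ − 1.645) = Φ(0.675) = 0.7502.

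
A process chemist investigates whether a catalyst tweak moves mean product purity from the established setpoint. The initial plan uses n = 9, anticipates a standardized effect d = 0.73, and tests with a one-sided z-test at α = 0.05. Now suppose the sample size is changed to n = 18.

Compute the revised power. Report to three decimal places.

With n = 18: δ = d·√n = 0.73 × √18 = 3.0971. Critical value z_{0.05} = 1.645.
Revised power = Φ(δ − 1.645) = Φ(1.452) = 0.9268.

Power ≈ 0.927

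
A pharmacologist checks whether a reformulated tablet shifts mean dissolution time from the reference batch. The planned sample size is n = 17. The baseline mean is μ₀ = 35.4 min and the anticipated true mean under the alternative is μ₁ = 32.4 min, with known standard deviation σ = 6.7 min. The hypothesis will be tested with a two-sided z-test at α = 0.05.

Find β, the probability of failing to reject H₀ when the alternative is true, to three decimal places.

β ≈ 0.545

Standardized effect: d = |μ₁ − μ₀| / σ = |32.4 − 35.4| / 6.7 = 0.4478
Noncentrality parameter: δ = d·√n = 0.4478 × √17 = 1.8462
Critical value for a two-sided test at α = 0.05: z_{α/2} = 1.960.
Power = Φ(δ − 1.960) + Φ(−δ − 1.960) = Φ(-0.114) + Φ(-3.806) = 0.4547 + 0.0001 = 0.4548.
Type II error: β = 1 − power = 1 − 0.4548 = 0.5452.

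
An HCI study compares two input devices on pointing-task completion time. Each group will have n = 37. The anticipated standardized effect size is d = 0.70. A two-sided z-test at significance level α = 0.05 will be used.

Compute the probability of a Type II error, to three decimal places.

β ≈ 0.147

Noncentrality parameter: δ = d·√(n/2) = 0.70 × √(37/2) = 3.0108
Two-sided α = 0.05 → critical value z_{0.025} = 1.960.
Power = Φ(δ − 1.960) + Φ(−δ − 1.960) = Φ(1.051) + Φ(-4.971) = 0.8533 + 0.0000 = 0.8533.
Type II error: β = 1 − power = 1 − 0.8533 = 0.1467.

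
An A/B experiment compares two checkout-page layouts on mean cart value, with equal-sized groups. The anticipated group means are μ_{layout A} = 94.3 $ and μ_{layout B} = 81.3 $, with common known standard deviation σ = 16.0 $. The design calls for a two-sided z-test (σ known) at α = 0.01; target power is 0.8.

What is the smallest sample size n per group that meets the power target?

Standardized effect: d = |μ_{layout A} − μ_{layout B}| / σ = |94.3 − 81.3| / 16.0 = 0.8125
Set Φ(δ − 2.576) = 0.8; then δ − 2.576 = Φ⁻¹(0.8) = 0.842, giving δ = 3.417.
(For δ > 0 the lower-tail rejection region contributes negligibly to power, so the one-term inversion is standard.)
δ = d·√(n/2) ⇒ n = 2(δ/d)² = 2 × (3.417 / 0.8125)² = 35.38.
Rounding up, n = 36 per group.

n = 36 per group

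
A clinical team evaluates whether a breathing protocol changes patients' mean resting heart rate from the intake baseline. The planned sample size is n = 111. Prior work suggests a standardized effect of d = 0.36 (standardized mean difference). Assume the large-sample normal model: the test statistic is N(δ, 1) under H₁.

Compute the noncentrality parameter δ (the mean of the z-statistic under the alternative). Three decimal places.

δ = d·√n = 0.36 × √111 = 3.7928

δ ≈ 3.793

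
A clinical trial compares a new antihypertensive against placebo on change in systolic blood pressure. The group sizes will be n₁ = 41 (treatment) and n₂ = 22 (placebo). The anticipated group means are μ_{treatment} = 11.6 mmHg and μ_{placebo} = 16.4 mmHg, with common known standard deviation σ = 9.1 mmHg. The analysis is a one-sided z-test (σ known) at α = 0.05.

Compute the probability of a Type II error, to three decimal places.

Standardized effect: d = |μ_{treatment} − μ_{placebo}| / σ = |11.6 − 16.4| / 9.1 = 0.5275
Noncentrality parameter: δ = d / √(1/n₁ + 1/n₂) = 0.5275 / √(1/41 + 1/22) = 1.9959
Critical value for a one-sided test at α = 0.05: z_α = 1.645.
Power = Φ(δ − 1.645) = Φ(0.351) = 0.6372.
Type II error: β = 1 − power = 1 − 0.6372 = 0.3628.

β ≈ 0.363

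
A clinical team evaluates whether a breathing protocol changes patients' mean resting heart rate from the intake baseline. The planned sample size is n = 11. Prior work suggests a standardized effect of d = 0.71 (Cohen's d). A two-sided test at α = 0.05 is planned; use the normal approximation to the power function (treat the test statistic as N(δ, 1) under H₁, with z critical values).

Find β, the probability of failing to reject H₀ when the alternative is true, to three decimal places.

β ≈ 0.346

Noncentrality parameter: δ = d·√n = 0.71 × √11 = 2.3548
Two-sided α = 0.05 → critical value z_{0.025} = 1.960.
Power = Φ(δ − 1.960) + Φ(−δ − 1.960) = Φ(0.395) + Φ(-4.315) = 0.6535 + 0.0000 = 0.6535.
Type II error: β = 1 − power = 1 − 0.6535 = 0.3465.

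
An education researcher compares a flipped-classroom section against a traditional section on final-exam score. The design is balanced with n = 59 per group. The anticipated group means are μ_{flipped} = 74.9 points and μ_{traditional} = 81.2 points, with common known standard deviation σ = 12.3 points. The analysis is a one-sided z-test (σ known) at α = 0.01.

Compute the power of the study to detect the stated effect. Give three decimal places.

Power ≈ 0.676

Standardized effect: d = |μ_{flipped} − μ_{traditional}| / σ = |74.9 − 81.2| / 12.3 = 0.5122
Noncentrality parameter: δ = d·√(n/2) = 0.5122 × √(59/2) = 2.7819
One-sided α = 0.01 → critical value z_{0.01} = 2.326.
Power = P(Z > 2.326 − δ) = Φ(0.456) = 0.6757.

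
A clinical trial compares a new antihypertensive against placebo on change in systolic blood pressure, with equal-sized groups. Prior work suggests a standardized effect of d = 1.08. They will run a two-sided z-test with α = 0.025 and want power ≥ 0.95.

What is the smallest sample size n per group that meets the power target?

n = 26 per group

For power 0.95 need Φ(δ − z_{0.0125}) = 0.95, so δ = z_{0.0125} + z_{0.05} = 2.241 + 1.645 = 3.886.
(Ignoring the negligible lower-tail rejection probability gives the usual closed-form inversion.)
δ = d·√(n/2) ⇒ n = 2(δ/d)² = 2 × (3.886 / 1.08)² = 25.90.
Rounding up, n = 26 per group.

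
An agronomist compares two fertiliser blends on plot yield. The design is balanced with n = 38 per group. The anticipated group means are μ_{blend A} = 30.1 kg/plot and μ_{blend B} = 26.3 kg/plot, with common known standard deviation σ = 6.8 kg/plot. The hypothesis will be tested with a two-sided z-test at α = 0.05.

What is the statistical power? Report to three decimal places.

Standardized effect: d = |μ_{blend A} − μ_{blend B}| / σ = |30.1 − 26.3| / 6.8 = 0.5588
Noncentrality parameter: λ = d·√(n/2) = 0.5588 × √(38/2) = 2.4359
Two-sided α = 0.05 → critical value z_{0.025} = 1.960.
Power = Φ(λ − 1.960) + Φ(−λ − 1.960) = Φ(0.476) + Φ(-4.396) = 0.6829 + 0.0000 = 0.6829.

Power ≈ 0.683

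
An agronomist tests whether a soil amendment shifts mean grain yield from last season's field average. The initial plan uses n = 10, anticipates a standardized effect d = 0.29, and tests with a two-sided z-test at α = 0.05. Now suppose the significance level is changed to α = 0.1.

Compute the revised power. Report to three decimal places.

δ = d·√n = 0.29 × √10 = 0.9171 (unchanged). New critical value: z_{0.05} = 1.645.
Revised power = Φ(δ − 1.645) + Φ(−δ − 1.645) = Φ(-0.728) + Φ(-2.562) = 0.2334 + 0.0052 = 0.2386.

Power ≈ 0.239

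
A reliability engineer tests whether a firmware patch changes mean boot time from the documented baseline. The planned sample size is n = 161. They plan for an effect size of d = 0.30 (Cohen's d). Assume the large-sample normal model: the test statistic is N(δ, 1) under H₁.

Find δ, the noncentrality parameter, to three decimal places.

δ ≈ 3.807

δ = d·√n = 0.30 × √161 = 3.8066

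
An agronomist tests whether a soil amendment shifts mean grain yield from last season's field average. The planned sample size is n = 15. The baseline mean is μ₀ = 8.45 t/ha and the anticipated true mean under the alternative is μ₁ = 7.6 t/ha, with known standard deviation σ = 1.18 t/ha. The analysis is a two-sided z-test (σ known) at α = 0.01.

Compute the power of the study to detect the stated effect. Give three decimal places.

Standardized effect: d = |μ₁ − μ₀| / σ = |7.6 − 8.45| / 1.18 = 0.7203
Noncentrality parameter: δ = d·√n = 0.7203 × √15 = 2.7899
Critical value for a two-sided test at α = 0.01: z_{α/2} = 2.576.
Power = Φ(δ − 2.576) + Φ(−δ − 2.576) = Φ(0.214) + Φ(-5.366) = 0.5847 + 0.0000 = 0.5847.

Power ≈ 0.585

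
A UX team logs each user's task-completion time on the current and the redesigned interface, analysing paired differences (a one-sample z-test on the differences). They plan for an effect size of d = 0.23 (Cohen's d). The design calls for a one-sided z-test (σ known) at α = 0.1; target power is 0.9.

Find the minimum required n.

For power 0.9 need Φ(δ − z_{0.1}) = 0.9, so δ = z_{0.1} + z_{0.10} = 1.282 + 1.282 = 2.563.
δ = d·√n ⇒ n = (δ/d)² = (2.563 / 0.23)² = 124.19.
Round up to the next whole unit.

n = 125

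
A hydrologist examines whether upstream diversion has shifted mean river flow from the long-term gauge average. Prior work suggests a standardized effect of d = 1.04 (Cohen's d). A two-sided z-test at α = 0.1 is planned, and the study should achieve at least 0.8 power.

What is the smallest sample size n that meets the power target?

n = 6

Set Φ(δ − 1.645) = 0.8; then δ − 1.645 = Φ⁻¹(0.8) = 0.842, giving δ = 2.486.
(The Φ(−δ − z_{α/2}) term is vanishingly small for δ > 0 and is dropped in the standard sample-size formula.)
δ = d·√n ⇒ n = (δ/d)² = (2.486 / 1.04)² = 5.72.
Round up to the next whole unit.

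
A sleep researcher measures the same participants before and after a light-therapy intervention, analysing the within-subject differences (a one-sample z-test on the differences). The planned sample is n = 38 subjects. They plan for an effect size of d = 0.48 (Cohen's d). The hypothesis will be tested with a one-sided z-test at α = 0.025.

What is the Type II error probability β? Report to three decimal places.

Noncentrality parameter: δ = d·√n = 0.48 × √38 = 2.9589
Critical value for a one-sided test at α = 0.025: z_α = 1.960.
Power = Φ(δ − 1.960) = Φ(0.999) = 0.8411.
Type II error: β = 1 − power = 1 − 0.8411 = 0.1589.

β ≈ 0.159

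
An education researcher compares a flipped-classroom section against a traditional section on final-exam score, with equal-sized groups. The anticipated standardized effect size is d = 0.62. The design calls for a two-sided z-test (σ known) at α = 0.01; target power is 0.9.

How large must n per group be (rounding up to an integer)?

n = 78 per group

Set Φ(δ − 2.576) = 0.9; then δ − 2.576 = Φ⁻¹(0.9) = 1.282, giving δ = 3.857.
(Ignoring the negligible lower-tail rejection probability gives the usual closed-form inversion.)
δ = d·√(n/2) ⇒ n = 2(δ/d)² = 2 × (3.857 / 0.62)² = 77.42.
Rounding up, n = 78 per group.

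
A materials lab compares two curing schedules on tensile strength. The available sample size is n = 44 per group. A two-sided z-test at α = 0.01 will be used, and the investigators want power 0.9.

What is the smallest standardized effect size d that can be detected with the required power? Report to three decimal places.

Need Φ(δ − 2.576) = 0.9, so δ = 2.576 + 1.282 = 3.857.
(The second rejection-region term Φ(−δ − z_{α/2}) is negligible and dropped.)
δ = d·√(n/2) ⇒ d = δ/√(n/2) = 3.857/√(44/2) = 0.8224.

d ≈ 0.822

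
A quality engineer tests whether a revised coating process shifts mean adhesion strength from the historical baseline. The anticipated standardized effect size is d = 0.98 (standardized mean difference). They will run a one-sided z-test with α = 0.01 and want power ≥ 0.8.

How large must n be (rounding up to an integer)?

n = 11

Set Φ(δ − 2.326) = 0.8; then δ − 2.326 = Φ⁻¹(0.8) = 0.842, giving δ = 3.168.
δ = d·√n ⇒ n = (δ/d)² = (3.168 / 0.98)² = 10.45.
Round up to the next whole unit.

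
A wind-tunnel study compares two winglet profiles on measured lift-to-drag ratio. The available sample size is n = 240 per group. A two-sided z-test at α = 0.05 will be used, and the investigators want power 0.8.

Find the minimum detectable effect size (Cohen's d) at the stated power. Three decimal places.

Need Φ(δ − 1.960) = 0.8, so δ = 1.960 + 0.842 = 2.802.
(Lower-tail contribution to power is negligible for δ > 0.)
δ = d·√(n/2) ⇒ d = δ/√(n/2) = 2.802/√(240/2) = 0.2557.

d ≈ 0.256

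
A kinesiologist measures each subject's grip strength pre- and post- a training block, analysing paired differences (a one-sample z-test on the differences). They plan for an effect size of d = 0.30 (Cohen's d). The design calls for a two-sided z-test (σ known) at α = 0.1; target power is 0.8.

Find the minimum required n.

n = 69

Set Φ(δ − 1.645) = 0.8; then δ − 1.645 = Φ⁻¹(0.8) = 0.842, giving δ = 2.486.
(The Φ(−δ − z_{α/2}) term is vanishingly small for δ > 0 and is dropped in the standard sample-size formula.)
δ = d·√n ⇒ n = (δ/d)² = (2.486 / 0.30)² = 68.70.
Round up to the next whole unit.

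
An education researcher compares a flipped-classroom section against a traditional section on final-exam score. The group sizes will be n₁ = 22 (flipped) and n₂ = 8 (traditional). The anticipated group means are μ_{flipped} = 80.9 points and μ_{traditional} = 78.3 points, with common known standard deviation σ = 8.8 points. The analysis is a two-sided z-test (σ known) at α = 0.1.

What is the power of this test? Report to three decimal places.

Standardized effect: d = |μ_{flipped} − μ_{traditional}| / σ = |80.9 − 78.3| / 8.8 = 0.2955
Noncentrality parameter: δ = d / √(1/n₁ + 1/n₂) = 0.2955 / √(1/22 + 1/8) = 0.7156
Critical value for a two-sided test at α = 0.1: z_{α/2} = 1.645.
Power = Φ(δ − 1.645) + Φ(−δ − 1.645) = Φ(-0.929) + Φ(-2.360) = 0.1764 + 0.0091 = 0.1855.

Power ≈ 0.186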